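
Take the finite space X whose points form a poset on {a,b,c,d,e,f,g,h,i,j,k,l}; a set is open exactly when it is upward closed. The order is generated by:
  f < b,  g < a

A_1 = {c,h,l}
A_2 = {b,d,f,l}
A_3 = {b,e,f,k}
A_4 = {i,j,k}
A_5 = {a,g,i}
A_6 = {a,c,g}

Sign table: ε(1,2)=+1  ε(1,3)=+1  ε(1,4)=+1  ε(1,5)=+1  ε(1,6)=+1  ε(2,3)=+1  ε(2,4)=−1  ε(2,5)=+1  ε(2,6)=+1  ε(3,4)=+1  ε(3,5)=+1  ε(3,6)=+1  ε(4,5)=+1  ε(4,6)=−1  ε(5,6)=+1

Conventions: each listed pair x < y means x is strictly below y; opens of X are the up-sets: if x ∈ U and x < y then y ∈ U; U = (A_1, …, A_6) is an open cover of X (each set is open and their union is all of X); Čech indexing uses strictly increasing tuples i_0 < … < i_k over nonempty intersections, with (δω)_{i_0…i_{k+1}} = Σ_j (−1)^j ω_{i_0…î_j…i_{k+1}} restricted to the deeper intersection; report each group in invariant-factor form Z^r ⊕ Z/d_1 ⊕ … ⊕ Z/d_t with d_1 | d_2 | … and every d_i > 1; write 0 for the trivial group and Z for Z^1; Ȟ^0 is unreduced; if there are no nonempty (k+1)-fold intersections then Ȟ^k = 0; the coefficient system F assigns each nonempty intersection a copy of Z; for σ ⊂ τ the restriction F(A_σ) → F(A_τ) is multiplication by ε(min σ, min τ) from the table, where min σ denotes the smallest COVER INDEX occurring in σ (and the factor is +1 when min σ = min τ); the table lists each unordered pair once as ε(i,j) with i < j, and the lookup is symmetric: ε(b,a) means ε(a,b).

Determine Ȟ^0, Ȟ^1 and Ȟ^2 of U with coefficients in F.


nonempty overlaps:
  A12={l} A16={c} A23={b,f} A34={k} A45={i} A56={a,g}
C dims 6,6; δ0: rk 5, SNF 1^5
degree 0: 6−5−0 = 1 → Ȟ^0 ≅ Z
degree 1: 6−0−5 = 1 → Ȟ^1 ≅ Z
degree 2: 0−0−0 = 0 → Ȟ^2 ≅ 0

Ȟ^0(U;F) ≅ Z, Ȟ^1(U;F) ≅ Z, Ȟ^2(U;F) ≅ 0


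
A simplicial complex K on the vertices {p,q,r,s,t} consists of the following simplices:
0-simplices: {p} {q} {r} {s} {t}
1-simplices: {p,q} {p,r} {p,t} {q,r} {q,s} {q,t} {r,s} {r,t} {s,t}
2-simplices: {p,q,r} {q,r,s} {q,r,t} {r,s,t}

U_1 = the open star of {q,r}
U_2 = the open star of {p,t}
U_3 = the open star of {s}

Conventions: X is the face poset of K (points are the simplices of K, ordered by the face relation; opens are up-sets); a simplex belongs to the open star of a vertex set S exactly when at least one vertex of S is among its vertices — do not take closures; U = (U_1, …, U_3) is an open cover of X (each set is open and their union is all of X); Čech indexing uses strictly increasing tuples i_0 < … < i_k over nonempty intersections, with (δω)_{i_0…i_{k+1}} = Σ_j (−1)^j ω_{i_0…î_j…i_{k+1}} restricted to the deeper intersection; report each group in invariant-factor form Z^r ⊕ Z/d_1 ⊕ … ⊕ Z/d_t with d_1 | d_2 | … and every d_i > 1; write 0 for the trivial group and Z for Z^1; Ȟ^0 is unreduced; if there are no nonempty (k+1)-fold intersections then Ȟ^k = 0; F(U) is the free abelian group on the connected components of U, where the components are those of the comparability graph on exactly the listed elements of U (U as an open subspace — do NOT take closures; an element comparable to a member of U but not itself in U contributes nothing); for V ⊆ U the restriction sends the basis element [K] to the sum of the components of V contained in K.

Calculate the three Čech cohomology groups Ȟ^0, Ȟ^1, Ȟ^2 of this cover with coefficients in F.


nonempty overlaps:
  U1={{q},{r},{p,q},{p,r},{q,r},{q,s},{q,t},{r,s},{r,t},{p,q,r},{q,r,s},{q,r,t},{r,s,t}} U2={{p},{t},{p,q},{p,r},{p,t},{q,t},{r,t},{s,t},{p,q,r},{q,r,t},{r,s,t}} U3={{s},{q,s},{r,s},{s,t},{q,r,s},{r,s,t}}
  U12={{p,q},{p,r},{q,t},{r,t},{p,q,r},{q,r,t},{r,s,t}} U13={{q,s},{r,s},{q,r,s},{r,s,t}} U23={{s,t},{r,s,t}}
  U123={{r,s,t}}
components per intersection:
  U1: {{q},{r},{p,q},{p,r},{q,r},{q,s},{q,t},{r,s},{r,t},{p,q,r},{q,r,s},{q,r,t},{r,s,t}}
  U2: {{p},{t},{p,q},{p,r},{p,t},{q,t},{r,t},{s,t},{p,q,r},{q,r,t},{r,s,t}}
  U3: {{s},{q,s},{r,s},{s,t},{q,r,s},{r,s,t}}
  U12: {{p,q},{p,r},{p,q,r}} {{q,t},{r,t},{q,r,t},{r,s,t}}
  U13: {{q,s},{r,s},{q,r,s},{r,s,t}}
  U23: {{s,t},{r,s,t}}
  U123: {{r,s,t}}
C dims 3,4,1; δ0: rk 2, SNF 1^2; δ1: rk 1, SNF 1^1
degree 0: 3−2−0 = 1 → Ȟ^0 ≅ Z
degree 1: 4−1−2 = 1 → Ȟ^1 ≅ Z
degree 2: 1−0−1 = 0 → Ȟ^2 ≅ 0

Ȟ^0 ≅ Z, Ȟ^1 ≅ Z, Ȟ^2 ≅ 0


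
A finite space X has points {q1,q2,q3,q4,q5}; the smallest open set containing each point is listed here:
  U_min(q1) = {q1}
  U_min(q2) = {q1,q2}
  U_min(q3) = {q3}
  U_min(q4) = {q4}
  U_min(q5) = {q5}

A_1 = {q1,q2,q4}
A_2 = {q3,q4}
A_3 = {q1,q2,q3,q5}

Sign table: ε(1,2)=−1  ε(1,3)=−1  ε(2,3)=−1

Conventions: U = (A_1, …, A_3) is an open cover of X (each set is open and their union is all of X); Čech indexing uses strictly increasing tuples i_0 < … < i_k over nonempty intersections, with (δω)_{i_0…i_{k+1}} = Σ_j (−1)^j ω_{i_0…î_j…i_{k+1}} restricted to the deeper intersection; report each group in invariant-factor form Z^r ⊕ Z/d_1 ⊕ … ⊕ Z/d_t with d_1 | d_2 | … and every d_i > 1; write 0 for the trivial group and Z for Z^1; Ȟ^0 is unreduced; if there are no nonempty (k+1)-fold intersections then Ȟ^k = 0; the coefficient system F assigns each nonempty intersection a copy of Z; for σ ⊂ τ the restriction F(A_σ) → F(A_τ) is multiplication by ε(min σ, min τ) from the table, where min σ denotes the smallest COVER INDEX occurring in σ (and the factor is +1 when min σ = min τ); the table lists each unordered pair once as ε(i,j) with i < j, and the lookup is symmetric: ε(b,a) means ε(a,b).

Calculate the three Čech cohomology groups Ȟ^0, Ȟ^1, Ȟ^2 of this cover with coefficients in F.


cover nerve:
  A12={q4} A13={q1,q2} A23={q3}
C dims 3,3; δ0: rk 3, SNF 1^2·2
Ȟ^0: (3−3)−0=0 ⇒ 0
Ȟ^1: (3−0)−3=0 plus torsion [2] ⇒ Z/2
Ȟ^2: (0−0)−0=0 ⇒ 0

Ȟ^0 = 0, Ȟ^1 = Z/2, Ȟ^2 = 0


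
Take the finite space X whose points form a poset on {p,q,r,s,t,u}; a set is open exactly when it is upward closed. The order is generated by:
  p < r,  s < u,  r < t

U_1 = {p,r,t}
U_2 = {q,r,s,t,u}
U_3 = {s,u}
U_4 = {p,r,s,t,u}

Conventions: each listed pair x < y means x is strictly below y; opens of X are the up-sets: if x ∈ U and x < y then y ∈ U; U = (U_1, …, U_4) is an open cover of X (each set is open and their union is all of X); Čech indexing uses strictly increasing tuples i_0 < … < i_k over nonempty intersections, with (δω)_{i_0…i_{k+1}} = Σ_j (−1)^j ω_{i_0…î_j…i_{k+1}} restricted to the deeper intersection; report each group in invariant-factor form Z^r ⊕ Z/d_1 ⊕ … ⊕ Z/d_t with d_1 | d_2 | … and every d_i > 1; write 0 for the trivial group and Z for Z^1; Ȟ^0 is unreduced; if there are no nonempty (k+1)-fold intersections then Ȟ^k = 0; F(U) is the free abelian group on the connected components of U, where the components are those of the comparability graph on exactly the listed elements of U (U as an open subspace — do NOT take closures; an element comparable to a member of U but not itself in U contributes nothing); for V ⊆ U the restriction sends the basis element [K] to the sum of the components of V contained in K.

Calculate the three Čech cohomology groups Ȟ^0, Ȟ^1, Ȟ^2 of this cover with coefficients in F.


nerve simplices:
  U12={r,t} U14={p,r,t} U23={s,u} U24={r,s,t,u} U34={s,u}
  U124={r,t} U234={s,u}
components per intersection:
  U1: {p,r,t}
  U2: {q} {r,t} {s,u}
  U3: {s,u}
  U4: {p,r,t} {s,u}
  U12: {r,t}
  U14: {p,r,t}
  U23: {s,u}
  U24: {r,t} {s,u}
  U34: {s,u}
  U124: {r,t}
  U234: {s,u}
C dims 7,6,2; δ0: rk 4, SNF 1^4; δ1: rk 2, SNF 1^2
degree 0: 7−4−0 = 3 → Ȟ^0 ≅ Z^3
degree 1: 6−2−4 = 0 → Ȟ^1 ≅ 0
degree 2: 2−0−2 = 0 → Ȟ^2 ≅ 0

Ȟ^0 ≅ Z^3,  Ȟ^1 ≅ 0,  Ȟ^2 ≅ 0


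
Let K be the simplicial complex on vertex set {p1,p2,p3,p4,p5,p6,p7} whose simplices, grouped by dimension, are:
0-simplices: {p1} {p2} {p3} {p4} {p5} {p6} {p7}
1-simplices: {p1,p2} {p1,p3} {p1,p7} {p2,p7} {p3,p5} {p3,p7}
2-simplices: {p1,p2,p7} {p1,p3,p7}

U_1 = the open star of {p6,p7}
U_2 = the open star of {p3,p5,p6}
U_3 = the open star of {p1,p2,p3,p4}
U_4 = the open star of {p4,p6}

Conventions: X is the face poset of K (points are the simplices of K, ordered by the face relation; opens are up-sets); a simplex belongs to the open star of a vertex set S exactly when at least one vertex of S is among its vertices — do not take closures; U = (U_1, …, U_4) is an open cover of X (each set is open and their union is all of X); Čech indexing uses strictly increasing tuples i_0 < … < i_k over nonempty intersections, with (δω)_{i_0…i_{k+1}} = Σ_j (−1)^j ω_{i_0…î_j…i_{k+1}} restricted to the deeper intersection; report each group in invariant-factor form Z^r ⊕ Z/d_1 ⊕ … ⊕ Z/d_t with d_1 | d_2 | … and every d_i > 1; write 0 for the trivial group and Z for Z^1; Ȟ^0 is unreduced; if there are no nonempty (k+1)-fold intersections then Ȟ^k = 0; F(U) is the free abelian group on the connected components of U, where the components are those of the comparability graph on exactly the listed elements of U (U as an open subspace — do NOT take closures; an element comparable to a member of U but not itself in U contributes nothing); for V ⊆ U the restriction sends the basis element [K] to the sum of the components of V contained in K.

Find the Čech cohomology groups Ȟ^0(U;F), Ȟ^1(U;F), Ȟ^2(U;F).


nerve of the cover:
  U1={{p6},{p7},{p1,p7},{p2,p7},{p3,p7},{p1,p2,p7},{p1,p3,p7}} U2={{p3},{p5},{p6},{p1,p3},{p3,p5},{p3,p7},{p1,p3,p7}} U3={{p1},{p2},{p3},{p4},{p1,p2},{p1,p3},{p1,p7},{p2,p7},{p3,p5},{p3,p7},{p1,p2,p7},{p1,p3,p7}} U4={{p4},{p6}}
  U12={{p6},{p3,p7},{p1,p3,p7}} U13={{p1,p7},{p2,p7},{p3,p7},{p1,p2,p7},{p1,p3,p7}} U14={{p6}} U23={{p3},{p1,p3},{p3,p5},{p3,p7},{p1,p3,p7}} U24={{p6}} U34={{p4}}
  U123={{p3,p7},{p1,p3,p7}} U124={{p6}}
components per intersection:
  U1: {{p6}} {{p7},{p1,p7},{p2,p7},{p3,p7},{p1,p2,p7},{p1,p3,p7}}
  U2: {{p3},{p5},{p1,p3},{p3,p5},{p3,p7},{p1,p3,p7}} {{p6}}
  U3: {{p1},{p2},{p3},{p1,p2},{p1,p3},{p1,p7},{p2,p7},{p3,p5},{p3,p7},{p1,p2,p7},{p1,p3,p7}} {{p4}}
  U4: {{p4}} {{p6}}
  U12: {{p6}} {{p3,p7},{p1,p3,p7}}
  U13: {{p1,p7},{p2,p7},{p3,p7},{p1,p2,p7},{p1,p3,p7}}
  U14: {{p6}}
  U23: {{p3},{p1,p3},{p3,p5},{p3,p7},{p1,p3,p7}}
  U24: {{p6}}
  U34: {{p4}}
  U123: {{p3,p7},{p1,p3,p7}}
  U124: {{p6}}
C dims 8,7,2; δ0: rk 5, SNF 1^5; δ1: rk 2, SNF 1^2
Ȟ^0 = (8 − 5) − 0 = 3, so Ȟ^0 ≅ Z^3
Ȟ^1 = (7 − 2) − 5 = 0, so Ȟ^1 ≅ 0
Ȟ^2 = (2 − 0) − 2 = 0, so Ȟ^2 ≅ 0

Ȟ^0(U;F) ≅ Z^3; Ȟ^1(U;F) ≅ 0; Ȟ^2(U;F) ≅ 0


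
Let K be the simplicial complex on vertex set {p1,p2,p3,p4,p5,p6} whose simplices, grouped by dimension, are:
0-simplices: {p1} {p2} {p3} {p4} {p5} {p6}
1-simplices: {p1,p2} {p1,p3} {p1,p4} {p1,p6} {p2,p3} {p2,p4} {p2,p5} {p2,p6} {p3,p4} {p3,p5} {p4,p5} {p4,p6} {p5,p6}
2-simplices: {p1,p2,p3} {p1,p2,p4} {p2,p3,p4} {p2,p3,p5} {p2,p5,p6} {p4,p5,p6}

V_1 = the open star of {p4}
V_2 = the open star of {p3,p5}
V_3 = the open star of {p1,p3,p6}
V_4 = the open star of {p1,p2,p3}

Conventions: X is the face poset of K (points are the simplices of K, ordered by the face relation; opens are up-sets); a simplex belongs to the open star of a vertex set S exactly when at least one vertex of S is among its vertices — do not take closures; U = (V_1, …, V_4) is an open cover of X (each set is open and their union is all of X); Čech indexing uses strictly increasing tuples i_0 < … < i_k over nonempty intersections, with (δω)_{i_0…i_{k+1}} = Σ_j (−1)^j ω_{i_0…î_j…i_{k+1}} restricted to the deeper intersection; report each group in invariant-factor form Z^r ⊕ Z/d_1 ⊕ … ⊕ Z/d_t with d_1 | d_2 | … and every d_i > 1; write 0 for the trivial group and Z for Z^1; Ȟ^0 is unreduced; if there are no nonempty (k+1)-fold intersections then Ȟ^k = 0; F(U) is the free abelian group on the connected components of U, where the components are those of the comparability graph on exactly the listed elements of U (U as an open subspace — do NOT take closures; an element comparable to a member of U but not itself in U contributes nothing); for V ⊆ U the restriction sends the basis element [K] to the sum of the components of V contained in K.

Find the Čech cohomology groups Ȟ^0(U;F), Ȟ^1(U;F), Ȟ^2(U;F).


Ȟ^0(U;F) ≅ Z, Ȟ^1(U;F) ≅ Z^2 and Ȟ^2(U;F) ≅ 0

nerve simplices:
  V1={{p4},{p1,p4},{p2,p4},{p3,p4},{p4,p5},{p4,p6},{p1,p2,p4},{p2,p3,p4},{p4,p5,p6}} V2={{p3},{p5},{p1,p3},{p2,p3},{p2,p5},{p3,p4},{p3,p5},{p4,p5},{p5,p6},{p1,p2,p3},{p2,p3,p4},{p2,p3,p5},{p2,p5,p6},{p4,p5,p6}} V3={{p1},{p3},{p6},{p1,p2},{p1,p3},{p1,p4},{p1,p6},{p2,p3},{p2,p6},{p3,p4},{p3,p5},{p4,p6},{p5,p6},{p1,p2,p3},{p1,p2,p4},{p2,p3,p4},{p2,p3,p5},{p2,p5,p6},{p4,p5,p6}} V4={{p1},{p2},{p3},{p1,p2},{p1,p3},{p1,p4},{p1,p6},{p2,p3},{p2,p4},{p2,p5},{p2,p6},{p3,p4},{p3,p5},{p1,p2,p3},{p1,p2,p4},{p2,p3,p4},{p2,p3,p5},{p2,p5,p6}}
  V12={{p3,p4},{p4,p5},{p2,p3,p4},{p4,p5,p6}} V13={{p1,p4},{p3,p4},{p4,p6},{p1,p2,p4},{p2,p3,p4},{p4,p5,p6}} V14={{p1,p4},{p2,p4},{p3,p4},{p1,p2,p4},{p2,p3,p4}} V23={{p3},{p1,p3},{p2,p3},{p3,p4},{p3,p5},{p5,p6},{p1,p2,p3},{p2,p3,p4},{p2,p3,p5},{p2,p5,p6},{p4,p5,p6}} V24={{p3},{p1,p3},{p2,p3},{p2,p5},{p3,p4},{p3,p5},{p1,p2,p3},{p2,p3,p4},{p2,p3,p5},{p2,p5,p6}} V34={{p1},{p3},{p1,p2},{p1,p3},{p1,p4},{p1,p6},{p2,p3},{p2,p6},{p3,p4},{p3,p5},{p1,p2,p3},{p1,p2,p4},{p2,p3,p4},{p2,p3,p5},{p2,p5,p6}}
  V123={{p3,p4},{p2,p3,p4},{p4,p5,p6}} V124={{p3,p4},{p2,p3,p4}} V134={{p1,p4},{p3,p4},{p1,p2,p4},{p2,p3,p4}} V234={{p3},{p1,p3},{p2,p3},{p3,p4},{p3,p5},{p1,p2,p3},{p2,p3,p4},{p2,p3,p5},{p2,p5,p6}}
  V1234={{p3,p4},{p2,p3,p4}}
components per intersection:
  V1: {{p4},{p1,p4},{p2,p4},{p3,p4},{p4,p5},{p4,p6},{p1,p2,p4},{p2,p3,p4},{p4,p5,p6}}
  V2: {{p3},{p5},{p1,p3},{p2,p3},{p2,p5},{p3,p4},{p3,p5},{p4,p5},{p5,p6},{p1,p2,p3},{p2,p3,p4},{p2,p3,p5},{p2,p5,p6},{p4,p5,p6}}
  V3: {{p1},{p3},{p6},{p1,p2},{p1,p3},{p1,p4},{p1,p6},{p2,p3},{p2,p6},{p3,p4},{p3,p5},{p4,p6},{p5,p6},{p1,p2,p3},{p1,p2,p4},{p2,p3,p4},{p2,p3,p5},{p2,p5,p6},{p4,p5,p6}}
  V4: {{p1},{p2},{p3},{p1,p2},{p1,p3},{p1,p4},{p1,p6},{p2,p3},{p2,p4},{p2,p5},{p2,p6},{p3,p4},{p3,p5},{p1,p2,p3},{p1,p2,p4},{p2,p3,p4},{p2,p3,p5},{p2,p5,p6}}
  V12: {{p3,p4},{p2,p3,p4}} {{p4,p5},{p4,p5,p6}}
  V13: {{p1,p4},{p1,p2,p4}} {{p3,p4},{p2,p3,p4}} {{p4,p6},{p4,p5,p6}}
  V14: {{p1,p4},{p2,p4},{p3,p4},{p1,p2,p4},{p2,p3,p4}}
  V23: {{p3},{p1,p3},{p2,p3},{p3,p4},{p3,p5},{p1,p2,p3},{p2,p3,p4},{p2,p3,p5}} {{p5,p6},{p2,p5,p6},{p4,p5,p6}}
  V24: {{p3},{p1,p3},{p2,p3},{p2,p5},{p3,p4},{p3,p5},{p1,p2,p3},{p2,p3,p4},{p2,p3,p5},{p2,p5,p6}}
  V34: {{p1},{p3},{p1,p2},{p1,p3},{p1,p4},{p1,p6},{p2,p3},{p3,p4},{p3,p5},{p1,p2,p3},{p1,p2,p4},{p2,p3,p4},{p2,p3,p5}} {{p2,p6},{p2,p5,p6}}
  V123: {{p3,p4},{p2,p3,p4}} {{p4,p5,p6}}
  V124: {{p3,p4},{p2,p3,p4}}
  V134: {{p1,p4},{p1,p2,p4}} {{p3,p4},{p2,p3,p4}}
  V234: {{p3},{p1,p3},{p2,p3},{p3,p4},{p3,p5},{p1,p2,p3},{p2,p3,p4},{p2,p3,p5}} {{p2,p5,p6}}
  V1234: {{p3,p4},{p2,p3,p4}}
C dims 4,11,7,1; δ0: rk 3, SNF 1^3; δ1: rk 6, SNF 1^6; δ2: rk 1, SNF 1^1
degree 0: 4−3−0 = 1 → Ȟ^0 ≅ Z
degree 1: 11−6−3 = 2 → Ȟ^1 ≅ Z^2
degree 2: 7−1−6 = 0 → Ȟ^2 ≅ 0


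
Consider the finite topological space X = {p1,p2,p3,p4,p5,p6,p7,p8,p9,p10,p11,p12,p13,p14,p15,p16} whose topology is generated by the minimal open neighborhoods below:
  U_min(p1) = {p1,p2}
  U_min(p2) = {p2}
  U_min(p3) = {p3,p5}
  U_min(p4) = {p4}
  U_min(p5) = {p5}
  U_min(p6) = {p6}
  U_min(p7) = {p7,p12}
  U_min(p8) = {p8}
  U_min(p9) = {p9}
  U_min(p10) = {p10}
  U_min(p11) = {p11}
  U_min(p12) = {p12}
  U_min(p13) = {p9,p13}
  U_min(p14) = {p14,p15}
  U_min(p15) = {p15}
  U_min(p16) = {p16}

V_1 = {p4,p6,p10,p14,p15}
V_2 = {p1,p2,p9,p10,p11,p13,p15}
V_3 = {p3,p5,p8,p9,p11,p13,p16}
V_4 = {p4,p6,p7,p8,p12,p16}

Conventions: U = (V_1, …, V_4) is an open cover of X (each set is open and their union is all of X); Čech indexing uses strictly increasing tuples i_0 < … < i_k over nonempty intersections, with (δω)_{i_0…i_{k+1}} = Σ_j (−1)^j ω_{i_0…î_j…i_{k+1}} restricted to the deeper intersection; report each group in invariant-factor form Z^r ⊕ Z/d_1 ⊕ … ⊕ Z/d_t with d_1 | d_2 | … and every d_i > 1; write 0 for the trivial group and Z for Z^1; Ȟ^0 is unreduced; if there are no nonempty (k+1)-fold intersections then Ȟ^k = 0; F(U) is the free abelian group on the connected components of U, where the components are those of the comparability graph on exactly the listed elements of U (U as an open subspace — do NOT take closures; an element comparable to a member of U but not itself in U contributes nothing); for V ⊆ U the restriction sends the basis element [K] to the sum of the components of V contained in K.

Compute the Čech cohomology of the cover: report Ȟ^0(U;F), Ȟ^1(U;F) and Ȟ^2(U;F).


Ȟ^0(U;F) ≅ Z^11,  Ȟ^1(U;F) ≅ 0,  Ȟ^2(U;F) ≅ 0

nonempty overlaps:
  V12={p10,p15} V14={p4,p6} V23={p9,p11,p13} V34={p8,p16}
components per intersection:
  V1: {p4} {p6} {p10} {p14,p15}
  V2: {p1,p2} {p9,p13} {p10} {p11} {p15}
  V3: {p3,p5} {p8} {p9,p13} {p11} {p16}
  V4: {p4} {p6} {p7,p12} {p8} {p16}
  V12: {p10} {p15}
  V14: {p4} {p6}
  V23: {p9,p13} {p11}
  V34: {p8} {p16}
C dims 19,8; δ0: rk 8, SNF 1^8
degree 0: 19−8−0 = 11 → Ȟ^0 ≅ Z^11
degree 1: 8−0−8 = 0 → Ȟ^1 ≅ 0
degree 2: 0−0−0 = 0 → Ȟ^2 ≅ 0


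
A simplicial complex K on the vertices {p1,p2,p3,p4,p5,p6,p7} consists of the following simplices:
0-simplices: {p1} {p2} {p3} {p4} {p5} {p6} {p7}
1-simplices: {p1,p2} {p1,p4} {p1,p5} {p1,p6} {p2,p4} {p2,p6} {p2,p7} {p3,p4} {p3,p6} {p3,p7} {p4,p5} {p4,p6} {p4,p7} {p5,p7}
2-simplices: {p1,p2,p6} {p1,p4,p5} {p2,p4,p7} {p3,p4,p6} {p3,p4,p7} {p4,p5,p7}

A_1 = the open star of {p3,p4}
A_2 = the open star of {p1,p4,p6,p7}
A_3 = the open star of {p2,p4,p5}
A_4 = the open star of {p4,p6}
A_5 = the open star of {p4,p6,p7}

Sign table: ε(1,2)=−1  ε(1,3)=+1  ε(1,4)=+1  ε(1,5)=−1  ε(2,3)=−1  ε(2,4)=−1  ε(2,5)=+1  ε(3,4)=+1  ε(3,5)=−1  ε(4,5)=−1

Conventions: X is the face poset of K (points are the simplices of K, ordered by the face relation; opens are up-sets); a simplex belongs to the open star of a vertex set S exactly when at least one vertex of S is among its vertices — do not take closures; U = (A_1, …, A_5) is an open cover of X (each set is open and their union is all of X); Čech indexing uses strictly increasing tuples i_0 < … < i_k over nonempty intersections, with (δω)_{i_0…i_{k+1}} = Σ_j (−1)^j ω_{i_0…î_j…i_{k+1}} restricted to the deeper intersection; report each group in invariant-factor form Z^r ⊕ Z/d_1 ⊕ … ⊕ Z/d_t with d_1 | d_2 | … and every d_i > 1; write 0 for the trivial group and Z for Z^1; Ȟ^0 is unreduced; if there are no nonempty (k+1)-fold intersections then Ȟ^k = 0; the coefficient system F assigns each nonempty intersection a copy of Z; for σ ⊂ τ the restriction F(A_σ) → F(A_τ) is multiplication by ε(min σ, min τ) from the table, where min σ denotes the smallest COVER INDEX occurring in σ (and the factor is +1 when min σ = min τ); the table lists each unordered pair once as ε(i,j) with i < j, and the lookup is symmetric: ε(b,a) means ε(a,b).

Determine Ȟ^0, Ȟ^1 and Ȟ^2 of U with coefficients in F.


nonempty overlaps:
  A1={{p3},{p4},{p1,p4},{p2,p4},{p3,p4},{p3,p6},{p3,p7},{p4,p5},{p4,p6},{p4,p7},{p1,p4,p5},{p2,p4,p7},{p3,p4,p6},{p3,p4,p7},{p4,p5,p7}} A2={{p1},{p4},{p6},{p7},{p1,p2},{p1,p4},{p1,p5},{p1,p6},{p2,p4},{p2,p6},{p2,p7},{p3,p4},{p3,p6},{p3,p7},{p4,p5},{p4,p6},{p4,p7},{p5,p7},{p1,p2,p6},{p1,p4,p5},{p2,p4,p7},{p3,p4,p6},{p3,p4,p7},{p4,p5,p7}} A3={{p2},{p4},{p5},{p1,p2},{p1,p4},{p1,p5},{p2,p4},{p2,p6},{p2,p7},{p3,p4},{p4,p5},{p4,p6},{p4,p7},{p5,p7},{p1,p2,p6},{p1,p4,p5},{p2,p4,p7},{p3,p4,p6},{p3,p4,p7},{p4,p5,p7}} A4={{p4},{p6},{p1,p4},{p1,p6},{p2,p4},{p2,p6},{p3,p4},{p3,p6},{p4,p5},{p4,p6},{p4,p7},{p1,p2,p6},{p1,p4,p5},{p2,p4,p7},{p3,p4,p6},{p3,p4,p7},{p4,p5,p7}} A5={{p4},{p6},{p7},{p1,p4},{p1,p6},{p2,p4},{p2,p6},{p2,p7},{p3,p4},{p3,p6},{p3,p7},{p4,p5},{p4,p6},{p4,p7},{p5,p7},{p1,p2,p6},{p1,p4,p5},{p2,p4,p7},{p3,p4,p6},{p3,p4,p7},{p4,p5,p7}}
  A12={{p4},{p1,p4},{p2,p4},{p3,p4},{p3,p6},{p3,p7},{p4,p5},{p4,p6},{p4,p7},{p1,p4,p5},{p2,p4,p7},{p3,p4,p6},{p3,p4,p7},{p4,p5,p7}} A13={{p4},{p1,p4},{p2,p4},{p3,p4},{p4,p5},{p4,p6},{p4,p7},{p1,p4,p5},{p2,p4,p7},{p3,p4,p6},{p3,p4,p7},{p4,p5,p7}} A14={{p4},{p1,p4},{p2,p4},{p3,p4},{p3,p6},{p4,p5},{p4,p6},{p4,p7},{p1,p4,p5},{p2,p4,p7},{p3,p4,p6},{p3,p4,p7},{p4,p5,p7}} A15={{p4},{p1,p4},{p2,p4},{p3,p4},{p3,p6},{p3,p7},{p4,p5},{p4,p6},{p4,p7},{p1,p4,p5},{p2,p4,p7},{p3,p4,p6},{p3,p4,p7},{p4,p5,p7}} A23={{p4},{p1,p2},{p1,p4},{p1,p5},{p2,p4},{p2,p6},{p2,p7},{p3,p4},{p4,p5},{p4,p6},{p4,p7},{p5,p7},{p1,p2,p6},{p1,p4,p5},{p2,p4,p7},{p3,p4,p6},{p3,p4,p7},{p4,p5,p7}} A24={{p4},{p6},{p1,p4},{p1,p6},{p2,p4},{p2,p6},{p3,p4},{p3,p6},{p4,p5},{p4,p6},{p4,p7},{p1,p2,p6},{p1,p4,p5},{p2,p4,p7},{p3,p4,p6},{p3,p4,p7},{p4,p5,p7}} A25={{p4},{p6},{p7},{p1,p4},{p1,p6},{p2,p4},{p2,p6},{p2,p7},{p3,p4},{p3,p6},{p3,p7},{p4,p5},{p4,p6},{p4,p7},{p5,p7},{p1,p2,p6},{p1,p4,p5},{p2,p4,p7},{p3,p4,p6},{p3,p4,p7},{p4,p5,p7}} A34={{p4},{p1,p4},{p2,p4},{p2,p6},{p3,p4},{p4,p5},{p4,p6},{p4,p7},{p1,p2,p6},{p1,p4,p5},{p2,p4,p7},{p3,p4,p6},{p3,p4,p7},{p4,p5,p7}} A35={{p4},{p1,p4},{p2,p4},{p2,p6},{p2,p7},{p3,p4},{p4,p5},{p4,p6},{p4,p7},{p5,p7},{p1,p2,p6},{p1,p4,p5},{p2,p4,p7},{p3,p4,p6},{p3,p4,p7},{p4,p5,p7}} A45={{p4},{p6},{p1,p4},{p1,p6},{p2,p4},{p2,p6},{p3,p4},{p3,p6},{p4,p5},{p4,p6},{p4,p7},{p1,p2,p6},{p1,p4,p5},{p2,p4,p7},{p3,p4,p6},{p3,p4,p7},{p4,p5,p7}}
  A123={{p4},{p1,p4},{p2,p4},{p3,p4},{p4,p5},{p4,p6},{p4,p7},{p1,p4,p5},{p2,p4,p7},{p3,p4,p6},{p3,p4,p7},{p4,p5,p7}} A124={{p4},{p1,p4},{p2,p4},{p3,p4},{p3,p6},{p4,p5},{p4,p6},{p4,p7},{p1,p4,p5},{p2,p4,p7},{p3,p4,p6},{p3,p4,p7},{p4,p5,p7}} A125={{p4},{p1,p4},{p2,p4},{p3,p4},{p3,p6},{p3,p7},{p4,p5},{p4,p6},{p4,p7},{p1,p4,p5},{p2,p4,p7},{p3,p4,p6},{p3,p4,p7},{p4,p5,p7}} A134={{p4},{p1,p4},{p2,p4},{p3,p4},{p4,p5},{p4,p6},{p4,p7},{p1,p4,p5},{p2,p4,p7},{p3,p4,p6},{p3,p4,p7},{p4,p5,p7}} A135={{p4},{p1,p4},{p2,p4},{p3,p4},{p4,p5},{p4,p6},{p4,p7},{p1,p4,p5},{p2,p4,p7},{p3,p4,p6},{p3,p4,p7},{p4,p5,p7}} A145={{p4},{p1,p4},{p2,p4},{p3,p4},{p3,p6},{p4,p5},{p4,p6},{p4,p7},{p1,p4,p5},{p2,p4,p7},{p3,p4,p6},{p3,p4,p7},{p4,p5,p7}} A234={{p4},{p1,p4},{p2,p4},{p2,p6},{p3,p4},{p4,p5},{p4,p6},{p4,p7},{p1,p2,p6},{p1,p4,p5},{p2,p4,p7},{p3,p4,p6},{p3,p4,p7},{p4,p5,p7}} A235={{p4},{p1,p4},{p2,p4},{p2,p6},{p2,p7},{p3,p4},{p4,p5},{p4,p6},{p4,p7},{p5,p7},{p1,p2,p6},{p1,p4,p5},{p2,p4,p7},{p3,p4,p6},{p3,p4,p7},{p4,p5,p7}} A245={{p4},{p6},{p1,p4},{p1,p6},{p2,p4},{p2,p6},{p3,p4},{p3,p6},{p4,p5},{p4,p6},{p4,p7},{p1,p2,p6},{p1,p4,p5},{p2,p4,p7},{p3,p4,p6},{p3,p4,p7},{p4,p5,p7}} A345={{p4},{p1,p4},{p2,p4},{p2,p6},{p3,p4},{p4,p5},{p4,p6},{p4,p7},{p1,p2,p6},{p1,p4,p5},{p2,p4,p7},{p3,p4,p6},{p3,p4,p7},{p4,p5,p7}}
  A1234={{p4},{p1,p4},{p2,p4},{p3,p4},{p4,p5},{p4,p6},{p4,p7},{p1,p4,p5},{p2,p4,p7},{p3,p4,p6},{p3,p4,p7},{p4,p5,p7}} A1235={{p4},{p1,p4},{p2,p4},{p3,p4},{p4,p5},{p4,p6},{p4,p7},{p1,p4,p5},{p2,p4,p7},{p3,p4,p6},{p3,p4,p7},{p4,p5,p7}} A1245={{p4},{p1,p4},{p2,p4},{p3,p4},{p3,p6},{p4,p5},{p4,p6},{p4,p7},{p1,p4,p5},{p2,p4,p7},{p3,p4,p6},{p3,p4,p7},{p4,p5,p7}} A1345={{p4},{p1,p4},{p2,p4},{p3,p4},{p4,p5},{p4,p6},{p4,p7},{p1,p4,p5},{p2,p4,p7},{p3,p4,p6},{p3,p4,p7},{p4,p5,p7}} A2345={{p4},{p1,p4},{p2,p4},{p2,p6},{p3,p4},{p4,p5},{p4,p6},{p4,p7},{p1,p2,p6},{p1,p4,p5},{p2,p4,p7},{p3,p4,p6},{p3,p4,p7},{p4,p5,p7}}
  A12345={{p4},{p1,p4},{p2,p4},{p3,p4},{p4,p5},{p4,p6},{p4,p7},{p1,p4,p5},{p2,p4,p7},{p3,p4,p6},{p3,p4,p7},{p4,p5,p7}}
C dims 5,10,10,5; δ0: rk 4, SNF 1^4; δ1: rk 6, SNF 1^6; δ2: rk 4, SNF 1^4
degree 0: 5−4−0 = 1 → Ȟ^0 ≅ Z
degree 1: 10−6−4 = 0 → Ȟ^1 ≅ 0
degree 2: 10−4−6 = 0 → Ȟ^2 ≅ 0

Ȟ^0 ≅ Z, Ȟ^1 ≅ 0 and Ȟ^2 ≅ 0


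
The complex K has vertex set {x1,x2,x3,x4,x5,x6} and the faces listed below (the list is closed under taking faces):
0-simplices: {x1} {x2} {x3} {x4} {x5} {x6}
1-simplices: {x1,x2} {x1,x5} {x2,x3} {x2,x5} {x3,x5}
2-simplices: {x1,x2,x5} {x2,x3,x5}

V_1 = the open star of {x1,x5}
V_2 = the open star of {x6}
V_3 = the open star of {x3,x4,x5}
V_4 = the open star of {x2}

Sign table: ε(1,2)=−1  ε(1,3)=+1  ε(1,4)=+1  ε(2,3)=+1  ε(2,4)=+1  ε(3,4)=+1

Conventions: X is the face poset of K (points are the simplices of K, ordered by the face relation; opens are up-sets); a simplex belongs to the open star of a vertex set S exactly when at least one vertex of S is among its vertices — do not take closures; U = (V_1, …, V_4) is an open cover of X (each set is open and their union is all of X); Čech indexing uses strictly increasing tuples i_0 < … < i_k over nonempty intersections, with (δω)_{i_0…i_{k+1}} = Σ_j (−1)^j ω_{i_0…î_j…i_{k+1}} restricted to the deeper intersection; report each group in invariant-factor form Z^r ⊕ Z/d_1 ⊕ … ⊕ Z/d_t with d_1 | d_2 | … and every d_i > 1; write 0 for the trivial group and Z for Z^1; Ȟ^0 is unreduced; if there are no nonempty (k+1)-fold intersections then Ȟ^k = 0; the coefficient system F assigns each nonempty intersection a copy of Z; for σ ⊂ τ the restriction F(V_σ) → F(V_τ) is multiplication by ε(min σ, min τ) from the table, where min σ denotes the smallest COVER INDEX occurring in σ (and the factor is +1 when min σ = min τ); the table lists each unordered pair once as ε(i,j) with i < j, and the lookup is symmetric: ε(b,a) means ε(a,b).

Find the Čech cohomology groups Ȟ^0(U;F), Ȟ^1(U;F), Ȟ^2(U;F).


nonempty intersections:
  V1={{x1},{x5},{x1,x2},{x1,x5},{x2,x5},{x3,x5},{x1,x2,x5},{x2,x3,x5}} V2={{x6}} V3={{x3},{x4},{x5},{x1,x5},{x2,x3},{x2,x5},{x3,x5},{x1,x2,x5},{x2,x3,x5}} V4={{x2},{x1,x2},{x2,x3},{x2,x5},{x1,x2,x5},{x2,x3,x5}}
  V13={{x5},{x1,x5},{x2,x5},{x3,x5},{x1,x2,x5},{x2,x3,x5}} V14={{x1,x2},{x2,x5},{x1,x2,x5},{x2,x3,x5}} V34={{x2,x3},{x2,x5},{x1,x2,x5},{x2,x3,x5}}
  V134={{x2,x5},{x1,x2,x5},{x2,x3,x5}}
C dims 4,3,1; δ0: rk 2, SNF 1^2; δ1: rk 1, SNF 1^1
Ȟ^0: (4−2)−0=2 ⇒ Z^2
Ȟ^1: (3−1)−2=0 ⇒ 0
Ȟ^2: (1−0)−1=0 ⇒ 0

Ȟ^0(U;F) ≅ Z^2, Ȟ^1(U;F) ≅ 0, Ȟ^2(U;F) ≅ 0


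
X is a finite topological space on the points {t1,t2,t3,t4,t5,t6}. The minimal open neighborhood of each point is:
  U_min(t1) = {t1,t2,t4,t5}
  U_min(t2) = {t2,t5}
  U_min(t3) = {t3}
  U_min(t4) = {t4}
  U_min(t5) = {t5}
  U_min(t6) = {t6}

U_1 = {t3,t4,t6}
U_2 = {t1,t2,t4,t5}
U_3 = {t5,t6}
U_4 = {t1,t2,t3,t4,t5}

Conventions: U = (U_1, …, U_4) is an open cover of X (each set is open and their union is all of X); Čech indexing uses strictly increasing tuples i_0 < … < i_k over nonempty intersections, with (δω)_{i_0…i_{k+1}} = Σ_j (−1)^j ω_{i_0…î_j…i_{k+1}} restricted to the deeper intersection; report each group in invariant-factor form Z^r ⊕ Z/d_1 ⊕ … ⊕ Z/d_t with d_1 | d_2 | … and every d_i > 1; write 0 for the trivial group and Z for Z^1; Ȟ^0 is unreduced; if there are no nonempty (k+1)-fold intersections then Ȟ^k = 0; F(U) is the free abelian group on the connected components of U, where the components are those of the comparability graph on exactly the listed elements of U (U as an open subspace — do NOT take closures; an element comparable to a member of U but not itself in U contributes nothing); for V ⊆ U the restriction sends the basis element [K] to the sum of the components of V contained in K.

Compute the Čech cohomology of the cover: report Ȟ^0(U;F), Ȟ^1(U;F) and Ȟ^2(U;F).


Ȟ^0 ≅ Z^3, Ȟ^1 ≅ 0, Ȟ^2 ≅ 0

nerve of the cover:
  U12={t4} U13={t6} U14={t3,t4} U23={t5} U24={t1,t2,t4,t5} U34={t5}
  U124={t4} U234={t5}
components per intersection:
  U1: {t3} {t4} {t6}
  U2: {t1,t2,t4,t5}
  U3: {t5} {t6}
  U4: {t1,t2,t4,t5} {t3}
  U12: {t4}
  U13: {t6}
  U14: {t3} {t4}
  U23: {t5}
  U24: {t1,t2,t4,t5}
  U34: {t5}
  U124: {t4}
  U234: {t5}
C dims 8,7,2; δ0: rk 5, SNF 1^5; δ1: rk 2, SNF 1^2
Ȟ^0 = (8 − 5) − 0 = 3, so Ȟ^0 ≅ Z^3
Ȟ^1 = (7 − 2) − 5 = 0, so Ȟ^1 ≅ 0
Ȟ^2 = (2 − 0) − 2 = 0, so Ȟ^2 ≅ 0


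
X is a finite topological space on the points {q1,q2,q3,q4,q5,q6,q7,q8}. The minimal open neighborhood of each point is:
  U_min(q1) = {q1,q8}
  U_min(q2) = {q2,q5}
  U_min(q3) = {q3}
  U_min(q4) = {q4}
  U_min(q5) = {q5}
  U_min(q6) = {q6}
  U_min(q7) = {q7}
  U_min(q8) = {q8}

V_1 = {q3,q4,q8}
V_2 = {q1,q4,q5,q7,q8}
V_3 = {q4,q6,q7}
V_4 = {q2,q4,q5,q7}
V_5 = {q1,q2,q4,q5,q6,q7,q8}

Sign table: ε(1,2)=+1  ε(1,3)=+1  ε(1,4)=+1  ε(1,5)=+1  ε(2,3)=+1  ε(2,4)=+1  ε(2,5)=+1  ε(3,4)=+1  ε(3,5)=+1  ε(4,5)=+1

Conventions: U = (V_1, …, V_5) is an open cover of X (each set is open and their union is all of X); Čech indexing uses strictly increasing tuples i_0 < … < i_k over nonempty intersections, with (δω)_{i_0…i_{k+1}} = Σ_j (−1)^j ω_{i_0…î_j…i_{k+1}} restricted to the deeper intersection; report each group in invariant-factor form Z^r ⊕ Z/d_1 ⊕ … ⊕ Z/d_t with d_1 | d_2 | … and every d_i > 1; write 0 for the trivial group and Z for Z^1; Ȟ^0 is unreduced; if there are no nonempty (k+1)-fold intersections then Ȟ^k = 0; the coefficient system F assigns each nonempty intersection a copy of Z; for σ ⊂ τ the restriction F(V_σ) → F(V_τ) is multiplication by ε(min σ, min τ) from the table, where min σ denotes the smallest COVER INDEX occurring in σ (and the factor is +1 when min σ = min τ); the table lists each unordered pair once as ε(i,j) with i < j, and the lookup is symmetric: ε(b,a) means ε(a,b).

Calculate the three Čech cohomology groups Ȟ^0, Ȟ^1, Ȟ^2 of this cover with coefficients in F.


Ȟ^0 = Z, Ȟ^1 = 0 and Ȟ^2 = 0

nonempty overlaps:
  V12={q4,q8} V13={q4} V14={q4} V15={q4,q8} V23={q4,q7} V24={q4,q5,q7} V25={q1,q4,q5,q7,q8} V34={q4,q7} V35={q4,q6,q7} V45={q2,q4,q5,q7}
  V123={q4} V124={q4} V125={q4,q8} V134={q4} V135={q4} V145={q4} V234={q4,q7} V235={q4,q7} V245={q4,q5,q7} V345={q4,q7}
  V1234={q4} V1235={q4} V1245={q4} V1345={q4} V2345={q4,q7}
  V12345={q4}
C dims 5,10,10,5; δ0: rk 4, SNF 1^4; δ1: rk 6, SNF 1^6; δ2: rk 4, SNF 1^4
degree 0: 5−4−0 = 1 → Ȟ^0 ≅ Z
degree 1: 10−6−4 = 0 → Ȟ^1 ≅ 0
degree 2: 10−4−6 = 0 → Ȟ^2 ≅ 0


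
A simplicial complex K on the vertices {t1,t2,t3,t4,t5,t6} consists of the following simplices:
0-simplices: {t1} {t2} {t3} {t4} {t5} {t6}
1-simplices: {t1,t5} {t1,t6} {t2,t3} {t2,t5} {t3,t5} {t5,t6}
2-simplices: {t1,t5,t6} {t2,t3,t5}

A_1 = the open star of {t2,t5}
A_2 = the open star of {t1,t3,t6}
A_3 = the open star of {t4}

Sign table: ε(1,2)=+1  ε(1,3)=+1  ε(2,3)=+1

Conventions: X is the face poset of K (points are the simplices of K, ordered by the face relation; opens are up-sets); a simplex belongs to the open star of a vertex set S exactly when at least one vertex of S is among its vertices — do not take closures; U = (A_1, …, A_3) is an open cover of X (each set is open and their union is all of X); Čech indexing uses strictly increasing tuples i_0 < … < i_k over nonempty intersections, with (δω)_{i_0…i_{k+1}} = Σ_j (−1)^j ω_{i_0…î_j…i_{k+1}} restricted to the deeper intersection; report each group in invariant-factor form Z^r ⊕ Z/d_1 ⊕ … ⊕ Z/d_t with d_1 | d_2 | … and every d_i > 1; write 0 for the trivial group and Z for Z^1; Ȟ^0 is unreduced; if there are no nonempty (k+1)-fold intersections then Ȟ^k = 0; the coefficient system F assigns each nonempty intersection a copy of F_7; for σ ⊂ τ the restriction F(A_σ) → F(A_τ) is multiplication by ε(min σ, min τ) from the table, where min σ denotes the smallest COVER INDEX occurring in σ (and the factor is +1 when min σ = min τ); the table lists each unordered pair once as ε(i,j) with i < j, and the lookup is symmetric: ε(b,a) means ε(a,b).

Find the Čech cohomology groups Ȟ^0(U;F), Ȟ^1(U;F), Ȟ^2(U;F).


nonempty intersections:
  A1={{t2},{t5},{t1,t5},{t2,t3},{t2,t5},{t3,t5},{t5,t6},{t1,t5,t6},{t2,t3,t5}} A2={{t1},{t3},{t6},{t1,t5},{t1,t6},{t2,t3},{t3,t5},{t5,t6},{t1,t5,t6},{t2,t3,t5}} A3={{t4}}
  A12={{t1,t5},{t2,t3},{t3,t5},{t5,t6},{t1,t5,t6},{t2,t3,t5}}
C dims 3,1; δ0: rk_F7 1
Ȟ^0: (3−1)−0=2 ⇒ Z/7 ⊕ Z/7
Ȟ^1: (1−0)−1=0 ⇒ 0
Ȟ^2: (0−0)−0=0 ⇒ 0

Ȟ^0 = Z/7 ⊕ Z/7, Ȟ^1 = 0, Ȟ^2 = 0


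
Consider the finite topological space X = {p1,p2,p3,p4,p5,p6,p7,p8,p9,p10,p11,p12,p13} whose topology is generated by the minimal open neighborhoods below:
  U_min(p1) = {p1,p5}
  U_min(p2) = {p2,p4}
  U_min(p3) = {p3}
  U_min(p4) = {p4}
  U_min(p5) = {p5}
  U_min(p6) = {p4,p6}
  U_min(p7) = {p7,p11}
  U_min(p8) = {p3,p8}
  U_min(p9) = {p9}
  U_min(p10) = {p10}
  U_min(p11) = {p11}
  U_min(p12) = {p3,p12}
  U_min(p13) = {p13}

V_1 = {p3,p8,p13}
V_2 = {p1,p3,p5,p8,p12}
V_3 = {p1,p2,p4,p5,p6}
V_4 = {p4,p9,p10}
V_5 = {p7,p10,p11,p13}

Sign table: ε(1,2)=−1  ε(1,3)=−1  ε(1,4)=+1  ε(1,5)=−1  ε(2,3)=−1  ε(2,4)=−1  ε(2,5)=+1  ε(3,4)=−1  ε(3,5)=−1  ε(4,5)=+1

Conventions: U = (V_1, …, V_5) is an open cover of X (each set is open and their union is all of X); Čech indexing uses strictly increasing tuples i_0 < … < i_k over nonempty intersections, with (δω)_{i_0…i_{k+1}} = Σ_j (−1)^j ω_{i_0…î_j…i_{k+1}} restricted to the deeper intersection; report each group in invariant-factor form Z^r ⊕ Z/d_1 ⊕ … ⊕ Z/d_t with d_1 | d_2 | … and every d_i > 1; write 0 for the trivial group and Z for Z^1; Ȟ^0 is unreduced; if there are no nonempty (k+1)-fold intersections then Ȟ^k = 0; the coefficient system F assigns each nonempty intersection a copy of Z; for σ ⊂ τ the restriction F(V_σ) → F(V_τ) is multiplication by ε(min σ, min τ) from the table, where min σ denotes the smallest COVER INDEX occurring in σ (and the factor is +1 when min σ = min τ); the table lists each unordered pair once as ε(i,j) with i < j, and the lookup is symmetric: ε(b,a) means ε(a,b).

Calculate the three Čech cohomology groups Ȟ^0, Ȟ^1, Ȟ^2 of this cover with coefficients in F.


Ȟ^0(U;F) ≅ Z; Ȟ^1(U;F) ≅ Z; Ȟ^2(U;F) ≅ 0

cover nerve:
  V12={p3,p8} V15={p13} V23={p1,p5} V34={p4} V45={p10}
C dims 5,5; δ0: rk 4, SNF 1^4
Ȟ^0: (5−4)−0=1 ⇒ Z
Ȟ^1: (5−0)−4=1 ⇒ Z
Ȟ^2: (0−0)−0=0 ⇒ 0


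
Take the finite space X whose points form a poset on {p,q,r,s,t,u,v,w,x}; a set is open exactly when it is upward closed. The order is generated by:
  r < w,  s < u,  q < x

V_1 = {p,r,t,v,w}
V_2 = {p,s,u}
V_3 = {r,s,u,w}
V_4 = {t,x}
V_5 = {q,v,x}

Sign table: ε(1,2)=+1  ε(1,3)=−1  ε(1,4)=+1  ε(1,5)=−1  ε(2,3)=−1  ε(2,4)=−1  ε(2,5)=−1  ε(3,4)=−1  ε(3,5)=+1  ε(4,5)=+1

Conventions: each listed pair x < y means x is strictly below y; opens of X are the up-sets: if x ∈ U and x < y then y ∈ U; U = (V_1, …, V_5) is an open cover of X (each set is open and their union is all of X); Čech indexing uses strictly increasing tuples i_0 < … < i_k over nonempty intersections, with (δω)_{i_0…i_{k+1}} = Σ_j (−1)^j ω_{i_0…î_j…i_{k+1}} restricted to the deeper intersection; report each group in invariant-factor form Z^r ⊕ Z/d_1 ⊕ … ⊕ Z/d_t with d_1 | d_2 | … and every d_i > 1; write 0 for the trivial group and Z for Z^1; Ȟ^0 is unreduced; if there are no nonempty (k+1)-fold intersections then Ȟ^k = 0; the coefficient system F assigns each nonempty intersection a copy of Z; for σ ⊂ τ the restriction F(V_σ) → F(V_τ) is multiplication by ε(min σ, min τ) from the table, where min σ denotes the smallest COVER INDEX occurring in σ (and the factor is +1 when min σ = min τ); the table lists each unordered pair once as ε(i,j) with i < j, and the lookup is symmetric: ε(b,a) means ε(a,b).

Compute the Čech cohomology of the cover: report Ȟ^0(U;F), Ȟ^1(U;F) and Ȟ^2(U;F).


nerve of the cover:
  V12={p} V13={r,w} V14={t} V15={v} V23={s,u} V45={x}
C dims 5,6; δ0: rk 5, SNF 1^4·2
Ȟ^0 = (5 − 5) − 0 = 0, so Ȟ^0 ≅ 0
Ȟ^1 = (6 − 0) − 5 = 1 plus torsion [2], so Ȟ^1 ≅ Z ⊕ Z/2
Ȟ^2 = (0 − 0) − 0 = 0, so Ȟ^2 ≅ 0

Ȟ^0 = 0, Ȟ^1 = Z ⊕ Z/2 and Ȟ^2 = 0


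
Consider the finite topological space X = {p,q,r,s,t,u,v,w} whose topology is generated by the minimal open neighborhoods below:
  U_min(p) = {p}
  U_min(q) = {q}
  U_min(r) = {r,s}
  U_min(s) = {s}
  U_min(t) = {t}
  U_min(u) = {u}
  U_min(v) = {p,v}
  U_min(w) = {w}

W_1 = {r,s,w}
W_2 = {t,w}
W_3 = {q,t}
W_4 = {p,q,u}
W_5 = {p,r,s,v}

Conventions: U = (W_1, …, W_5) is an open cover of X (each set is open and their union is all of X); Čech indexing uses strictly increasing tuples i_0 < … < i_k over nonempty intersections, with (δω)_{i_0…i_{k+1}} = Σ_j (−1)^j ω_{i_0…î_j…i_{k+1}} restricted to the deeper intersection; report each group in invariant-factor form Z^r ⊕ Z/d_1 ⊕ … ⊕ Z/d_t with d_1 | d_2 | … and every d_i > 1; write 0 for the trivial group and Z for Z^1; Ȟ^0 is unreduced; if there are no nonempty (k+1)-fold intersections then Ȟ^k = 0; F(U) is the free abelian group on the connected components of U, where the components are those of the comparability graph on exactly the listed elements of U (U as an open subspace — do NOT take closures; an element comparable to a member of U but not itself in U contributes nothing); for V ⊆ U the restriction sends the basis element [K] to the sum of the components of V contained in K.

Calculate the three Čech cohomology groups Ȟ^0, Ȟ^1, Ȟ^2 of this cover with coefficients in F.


cover nerve:
  W12={w} W15={r,s} W23={t} W34={q} W45={p}
components per intersection:
  W1: {r,s} {w}
  W2: {t} {w}
  W3: {q} {t}
  W4: {p} {q} {u}
  W5: {p,v} {r,s}
  W12: {w}
  W15: {r,s}
  W23: {t}
  W34: {q}
  W45: {p}
C dims 11,5; δ0: rk 5, SNF 1^5
Ȟ^0: (11−5)−0=6 ⇒ Z^6
Ȟ^1: (5−0)−5=0 ⇒ 0
Ȟ^2: (0−0)−0=0 ⇒ 0

Ȟ^0 = Z^6, Ȟ^1 = 0 and Ȟ^2 = 0


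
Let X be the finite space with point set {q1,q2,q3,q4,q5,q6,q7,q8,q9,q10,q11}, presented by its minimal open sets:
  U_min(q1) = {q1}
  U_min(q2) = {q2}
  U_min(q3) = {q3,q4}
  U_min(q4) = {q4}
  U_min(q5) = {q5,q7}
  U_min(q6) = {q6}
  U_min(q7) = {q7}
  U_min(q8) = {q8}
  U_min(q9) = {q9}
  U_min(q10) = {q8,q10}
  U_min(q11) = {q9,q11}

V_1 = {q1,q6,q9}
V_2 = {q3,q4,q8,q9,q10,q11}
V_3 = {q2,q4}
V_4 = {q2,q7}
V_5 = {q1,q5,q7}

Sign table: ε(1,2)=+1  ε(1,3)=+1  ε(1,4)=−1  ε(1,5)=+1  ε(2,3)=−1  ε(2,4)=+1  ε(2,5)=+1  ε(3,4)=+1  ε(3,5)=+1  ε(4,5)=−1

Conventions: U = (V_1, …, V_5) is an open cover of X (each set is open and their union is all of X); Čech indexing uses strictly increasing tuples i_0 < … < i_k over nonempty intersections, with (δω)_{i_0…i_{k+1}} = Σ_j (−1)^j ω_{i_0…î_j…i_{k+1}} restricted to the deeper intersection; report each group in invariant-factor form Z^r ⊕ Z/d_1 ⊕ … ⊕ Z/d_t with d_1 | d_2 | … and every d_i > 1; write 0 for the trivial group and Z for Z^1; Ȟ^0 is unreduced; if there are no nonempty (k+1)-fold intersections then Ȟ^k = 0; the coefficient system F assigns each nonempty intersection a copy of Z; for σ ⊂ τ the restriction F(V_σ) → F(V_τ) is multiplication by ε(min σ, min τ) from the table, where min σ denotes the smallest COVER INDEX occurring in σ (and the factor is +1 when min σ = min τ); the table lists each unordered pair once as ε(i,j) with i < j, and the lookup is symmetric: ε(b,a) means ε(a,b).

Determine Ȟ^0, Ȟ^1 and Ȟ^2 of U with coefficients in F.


nerve of the cover:
  V12={q9} V15={q1} V23={q4} V34={q2} V45={q7}
C dims 5,5; δ0: rk 4, SNF 1^4
Ȟ^0 = (5 − 4) − 0 = 1, so Ȟ^0 ≅ Z
Ȟ^1 = (5 − 0) − 4 = 1, so Ȟ^1 ≅ Z
Ȟ^2 = (0 − 0) − 0 = 0, so Ȟ^2 ≅ 0

Ȟ^0(U;F) ≅ Z; Ȟ^1(U;F) ≅ Z; Ȟ^2(U;F) ≅ 0


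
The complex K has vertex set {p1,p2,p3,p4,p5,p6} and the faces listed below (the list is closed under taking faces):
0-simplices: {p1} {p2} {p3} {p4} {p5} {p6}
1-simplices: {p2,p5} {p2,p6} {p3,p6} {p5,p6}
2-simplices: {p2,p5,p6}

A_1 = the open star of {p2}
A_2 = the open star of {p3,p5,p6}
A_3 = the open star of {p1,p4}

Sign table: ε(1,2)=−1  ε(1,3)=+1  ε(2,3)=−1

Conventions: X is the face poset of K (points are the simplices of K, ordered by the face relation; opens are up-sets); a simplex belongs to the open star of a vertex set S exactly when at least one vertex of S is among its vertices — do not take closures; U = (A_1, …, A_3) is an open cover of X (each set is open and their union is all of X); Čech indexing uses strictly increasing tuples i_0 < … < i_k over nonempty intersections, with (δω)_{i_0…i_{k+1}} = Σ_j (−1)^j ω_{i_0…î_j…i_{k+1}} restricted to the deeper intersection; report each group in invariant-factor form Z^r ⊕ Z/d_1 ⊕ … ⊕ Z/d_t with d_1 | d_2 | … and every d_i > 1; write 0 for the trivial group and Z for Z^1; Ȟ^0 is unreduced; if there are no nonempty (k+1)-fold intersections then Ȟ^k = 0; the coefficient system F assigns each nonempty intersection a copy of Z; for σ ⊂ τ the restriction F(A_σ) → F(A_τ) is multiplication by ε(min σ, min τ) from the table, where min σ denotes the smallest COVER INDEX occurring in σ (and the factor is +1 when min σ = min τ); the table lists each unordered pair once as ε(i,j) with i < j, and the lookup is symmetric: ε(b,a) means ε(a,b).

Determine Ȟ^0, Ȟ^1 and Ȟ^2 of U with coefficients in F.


Ȟ^0(U;F) ≅ Z^2; Ȟ^1(U;F) ≅ 0; Ȟ^2(U;F) ≅ 0

nerve of the cover:
  A1={{p2},{p2,p5},{p2,p6},{p2,p5,p6}} A2={{p3},{p5},{p6},{p2,p5},{p2,p6},{p3,p6},{p5,p6},{p2,p5,p6}} A3={{p1},{p4}}
  A12={{p2,p5},{p2,p6},{p2,p5,p6}}
C dims 3,1; δ0: rk 1, SNF 1^1
Ȟ^0 = (3 − 1) − 0 = 2, so Ȟ^0 ≅ Z^2
Ȟ^1 = (1 − 0) − 1 = 0, so Ȟ^1 ≅ 0
Ȟ^2 = (0 − 0) − 0 = 0, so Ȟ^2 ≅ 0
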